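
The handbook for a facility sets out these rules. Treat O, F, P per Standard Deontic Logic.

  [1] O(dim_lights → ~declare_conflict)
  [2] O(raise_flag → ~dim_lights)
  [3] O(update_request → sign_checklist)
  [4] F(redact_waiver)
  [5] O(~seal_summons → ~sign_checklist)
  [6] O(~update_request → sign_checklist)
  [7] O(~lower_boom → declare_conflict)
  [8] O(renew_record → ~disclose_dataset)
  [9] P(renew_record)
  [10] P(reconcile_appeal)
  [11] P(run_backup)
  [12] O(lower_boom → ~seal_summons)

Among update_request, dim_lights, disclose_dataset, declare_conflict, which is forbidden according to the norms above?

Premises 6 and 3 are O(~update_request → sign_checklist) and O(update_request → sign_checklist); every ideal world satisfies ~update_request or update_request, so in either case sign_checklist holds — hence O(sign_checklist).
Premise 5, O(~seal_summons → ~sign_checklist), contraposes to O(sign_checklist → seal_summons); with O(sign_checklist) we get O(seal_summons).
Premise 12 is O(lower_boom → ~seal_summons); contrapositively O(seal_summons → ~lower_boom). Since O(seal_summons) holds, K gives O(~lower_boom).
Applying K to premise 7 (O(~lower_boom → declare_conflict)) and O(~lower_boom) yields O(declare_conflict).
Premise 1, O(dim_lights → ~declare_conflict), contraposes to O(declare_conflict → ~dim_lights); with O(declare_conflict) we get O(~dim_lights).
So O(~dim_lights) holds, i.e. dim_lights is forbidden. None of the other listed options is forbidden under the premises.

dim_lights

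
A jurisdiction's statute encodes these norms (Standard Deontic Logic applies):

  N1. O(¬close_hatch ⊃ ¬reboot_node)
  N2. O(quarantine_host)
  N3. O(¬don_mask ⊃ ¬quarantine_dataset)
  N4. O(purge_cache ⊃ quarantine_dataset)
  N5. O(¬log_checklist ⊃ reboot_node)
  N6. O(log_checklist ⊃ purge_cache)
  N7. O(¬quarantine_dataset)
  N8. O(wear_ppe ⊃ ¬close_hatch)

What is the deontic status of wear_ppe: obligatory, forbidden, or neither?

Forbidden

Premise 7 states O(¬quarantine_dataset) outright.
Premise 4 is O(purge_cache ⊃ quarantine_dataset); contrapositively O(¬quarantine_dataset ⊃ ¬purge_cache). Since O(¬quarantine_dataset) holds, K gives O(¬purge_cache).
Premise 6 is O(log_checklist ⊃ purge_cache); contrapositively O(¬purge_cache ⊃ ¬log_checklist). Since O(¬purge_cache) holds, K gives O(¬log_checklist).
Premise 5 is O(¬log_checklist ⊃ reboot_node); since O(¬log_checklist), deontic closure gives O(reboot_node).
Premise 1 is O(¬close_hatch ⊃ ¬reboot_node); contrapositively O(reboot_node ⊃ close_hatch). Since O(reboot_node) holds, K gives O(close_hatch).
The contrapositive of premise 8 (O(wear_ppe ⊃ ¬close_hatch)) is O(close_hatch ⊃ ¬wear_ppe), and O(close_hatch) is already established, so O(¬wear_ppe).
Premises 2, 3 do not contribute to this derivation.
Thus O(¬wear_ppe), which is F(wear_ppe): wear_ppe is forbidden.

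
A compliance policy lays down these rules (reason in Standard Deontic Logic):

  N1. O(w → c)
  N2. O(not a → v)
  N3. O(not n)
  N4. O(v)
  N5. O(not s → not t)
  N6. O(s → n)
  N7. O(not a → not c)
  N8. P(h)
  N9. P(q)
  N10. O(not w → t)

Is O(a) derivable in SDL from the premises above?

Yes

From premise 3 we have O(not n).
Premise 6, O(s → n), contraposes to O(not n → not s); with O(not n) we get O(not s).
With premise 5, O(not s → not t), the K-axiom yields O(not t).
Premise 10, O(not w → t), contraposes to O(not t → w); with O(not t) we get O(w).
Applying K to premise 1 (O(w → c)) and O(w) yields O(c).
Premise 7, O(not a → not c), contraposes to O(c → a); with O(c) we get O(a).
Premises 2, 4, 8, 9 do not contribute to this derivation.
So O(a) follows.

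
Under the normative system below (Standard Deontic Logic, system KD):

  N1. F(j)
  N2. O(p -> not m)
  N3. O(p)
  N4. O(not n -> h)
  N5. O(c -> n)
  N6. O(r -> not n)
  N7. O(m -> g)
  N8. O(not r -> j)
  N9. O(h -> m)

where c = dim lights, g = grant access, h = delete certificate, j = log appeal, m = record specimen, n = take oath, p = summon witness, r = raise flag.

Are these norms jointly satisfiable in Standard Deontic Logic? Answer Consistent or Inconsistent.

Premise 3 gives O(p).
From O(p) and premise 2, O(p -> not m), we obtain O(not m).
Premise 9, O(h -> m), contraposes to O(not m -> not h); with O(not m) we get O(not h).
Premise 4 is O(not n -> h); contrapositively O(not h -> n). Since O(not h) holds, K gives O(n).
The contrapositive of premise 6 (O(r -> not n)) is O(n -> not r), and O(n) is already established, so O(not r).
With premise 8, O(not r -> j), the K-axiom yields O(j).
However, F(j) at premise 1 amounts to O(not j).
We now have both O(j) and O(not j) — j is simultaneously obligatory and forbidden, violating the D-axiom.

Inconsistent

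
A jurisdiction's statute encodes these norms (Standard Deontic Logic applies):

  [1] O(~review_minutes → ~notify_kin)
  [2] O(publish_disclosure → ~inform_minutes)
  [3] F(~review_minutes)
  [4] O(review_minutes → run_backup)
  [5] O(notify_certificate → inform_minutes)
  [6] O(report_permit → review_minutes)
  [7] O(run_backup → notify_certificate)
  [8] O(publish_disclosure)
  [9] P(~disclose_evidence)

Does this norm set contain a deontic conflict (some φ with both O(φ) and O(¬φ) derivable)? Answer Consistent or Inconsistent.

F(~review_minutes) at premise 3 means O(review_minutes).
With premise 4, O(review_minutes → run_backup), the K-axiom yields O(run_backup).
With premise 7, O(run_backup → notify_certificate), the K-axiom yields O(notify_certificate).
Premise 5 is O(notify_certificate → inform_minutes); since O(notify_certificate), deontic closure gives O(inform_minutes).
The contrapositive of premise 2 (O(publish_disclosure → ~inform_minutes)) is O(inform_minutes → ~publish_disclosure), and O(inform_minutes) is already established, so O(~publish_disclosure).
However, premise 8 gives O(publish_disclosure).
We now have both O(~publish_disclosure) and O(publish_disclosure) — publish_disclosure is simultaneously obligatory and forbidden, violating the D-axiom.

Inconsistent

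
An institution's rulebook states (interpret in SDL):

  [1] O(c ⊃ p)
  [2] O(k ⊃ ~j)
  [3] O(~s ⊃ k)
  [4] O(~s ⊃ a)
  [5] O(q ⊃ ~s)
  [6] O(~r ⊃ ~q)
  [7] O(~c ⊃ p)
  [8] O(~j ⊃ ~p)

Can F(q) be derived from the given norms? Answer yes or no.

Premises 1 and 7 are O(c ⊃ p) and O(~c ⊃ p); every ideal world satisfies c or ~c, so in either case p holds — hence O(p).
Premise 8 is O(~j ⊃ ~p); contrapositively O(p ⊃ j). Since O(p) holds, K gives O(j).
Premise 2, O(k ⊃ ~j), contraposes to O(j ⊃ ~k); with O(j) we get O(~k).
Premise 3 is O(~s ⊃ k); contrapositively O(~k ⊃ s). Since O(~k) holds, K gives O(s).
The contrapositive of premise 5 (O(q ⊃ ~s)) is O(s ⊃ ~q), and O(s) is already established, so O(~q).
Premises 4, 6 do not contribute to this derivation.
So O(~q) holds, i.e. F(q). The claim follows.

Yes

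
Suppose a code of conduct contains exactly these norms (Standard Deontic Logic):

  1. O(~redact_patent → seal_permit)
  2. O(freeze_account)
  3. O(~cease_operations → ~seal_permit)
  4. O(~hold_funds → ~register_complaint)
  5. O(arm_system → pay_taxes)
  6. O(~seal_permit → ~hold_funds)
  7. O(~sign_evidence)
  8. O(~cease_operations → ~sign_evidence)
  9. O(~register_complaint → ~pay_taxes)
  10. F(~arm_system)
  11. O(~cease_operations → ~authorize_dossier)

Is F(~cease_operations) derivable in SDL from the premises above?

Yes

F(~arm_system) at premise 10 means O(arm_system).
From O(arm_system) and premise 5, O(arm_system → pay_taxes), we obtain O(pay_taxes).
Premise 9, O(~register_complaint → ~pay_taxes), contraposes to O(pay_taxes → register_complaint); with O(pay_taxes) we get O(register_complaint).
Premise 4, O(~hold_funds → ~register_complaint), contraposes to O(register_complaint → hold_funds); with O(register_complaint) we get O(hold_funds).
Premise 6, O(~seal_permit → ~hold_funds), contraposes to O(hold_funds → seal_permit); with O(hold_funds) we get O(seal_permit).
Premise 3 is O(~cease_operations → ~seal_permit); contrapositively O(seal_permit → cease_operations). Since O(seal_permit) holds, K gives O(cease_operations).
Premises 1, 2, 7, 8, 11 do not contribute to this derivation.
So O(cease_operations) holds, i.e. F(~cease_operations). The claim follows.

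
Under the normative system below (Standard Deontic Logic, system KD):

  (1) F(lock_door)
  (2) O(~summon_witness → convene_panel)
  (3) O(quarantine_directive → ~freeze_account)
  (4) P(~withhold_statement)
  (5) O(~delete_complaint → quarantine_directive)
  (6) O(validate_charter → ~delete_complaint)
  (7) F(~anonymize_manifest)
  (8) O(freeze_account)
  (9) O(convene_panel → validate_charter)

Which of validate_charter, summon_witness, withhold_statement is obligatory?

summon_witness

Premise 8 states O(freeze_account) outright.
Premise 3, O(quarantine_directive → ~freeze_account), contraposes to O(freeze_account → ~quarantine_directive); with O(freeze_account) we get O(~quarantine_directive).
Premise 5, O(~delete_complaint → quarantine_directive), contraposes to O(~quarantine_directive → delete_complaint); with O(~quarantine_directive) we get O(delete_complaint).
The contrapositive of premise 6 (O(validate_charter → ~delete_complaint)) is O(delete_complaint → ~validate_charter), and O(delete_complaint) is already established, so O(~validate_charter).
The contrapositive of premise 9 (O(convene_panel → validate_charter)) is O(~validate_charter → ~convene_panel), and O(~validate_charter) is already established, so O(~convene_panel).
Premise 2, O(~summon_witness → convene_panel), contraposes to O(~convene_panel → summon_witness); with O(~convene_panel) we get O(summon_witness).
So O(summon_witness) holds — summon_witness is obligatory. None of the other listed options is made obligatory by any chain of premises.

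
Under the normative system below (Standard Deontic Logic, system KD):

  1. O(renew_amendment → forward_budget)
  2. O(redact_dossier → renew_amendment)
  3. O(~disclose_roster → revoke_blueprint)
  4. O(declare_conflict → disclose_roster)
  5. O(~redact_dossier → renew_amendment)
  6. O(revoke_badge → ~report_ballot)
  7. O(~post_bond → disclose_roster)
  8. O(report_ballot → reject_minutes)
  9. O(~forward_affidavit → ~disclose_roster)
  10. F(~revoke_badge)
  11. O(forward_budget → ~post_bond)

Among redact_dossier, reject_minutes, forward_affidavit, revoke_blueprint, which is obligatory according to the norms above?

forward_affidavit

By case analysis on ~redact_dossier: premise 5 gives O(~redact_dossier → renew_amendment) and premise 2 gives O(redact_dossier → renew_amendment), so O(renew_amendment) either way.
Applying K to premise 1 (O(renew_amendment → forward_budget)) and O(renew_amendment) yields O(forward_budget).
From O(forward_budget) and premise 11, O(forward_budget → ~post_bond), we obtain O(~post_bond).
From O(~post_bond) and premise 7, O(~post_bond → disclose_roster), we obtain O(disclose_roster).
The contrapositive of premise 9 (O(~forward_affidavit → ~disclose_roster)) is O(disclose_roster → forward_affidavit), and O(disclose_roster) is already established, so O(forward_affidavit).
So O(forward_affidavit) holds — forward_affidavit is obligatory. None of the other listed options is made obligatory by any chain of premises.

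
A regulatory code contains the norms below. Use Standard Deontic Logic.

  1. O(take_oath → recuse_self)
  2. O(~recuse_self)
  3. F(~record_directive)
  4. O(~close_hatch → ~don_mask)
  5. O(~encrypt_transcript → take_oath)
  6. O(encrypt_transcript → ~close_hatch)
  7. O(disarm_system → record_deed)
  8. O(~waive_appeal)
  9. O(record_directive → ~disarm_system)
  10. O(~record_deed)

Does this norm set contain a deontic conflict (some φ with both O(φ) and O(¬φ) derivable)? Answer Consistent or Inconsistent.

Consistent

Premise 7 is O(disarm_system → record_deed), but O(disarm_system) is not derivable from the premises, so it does not yield O(record_deed).
So O(record_deed) is not derivable, and the apparent clash with O(~record_deed) does not arise.
A world satisfying every obligation exists (e.g. close_hatch=false, disarm_system=false, don_mask=false, encrypt_transcript=true, record_deed=false, record_directive=true, recuse_self=false, take_oath=false, waive_appeal=false); no atom is both obligatory and forbidden, so the set is consistent.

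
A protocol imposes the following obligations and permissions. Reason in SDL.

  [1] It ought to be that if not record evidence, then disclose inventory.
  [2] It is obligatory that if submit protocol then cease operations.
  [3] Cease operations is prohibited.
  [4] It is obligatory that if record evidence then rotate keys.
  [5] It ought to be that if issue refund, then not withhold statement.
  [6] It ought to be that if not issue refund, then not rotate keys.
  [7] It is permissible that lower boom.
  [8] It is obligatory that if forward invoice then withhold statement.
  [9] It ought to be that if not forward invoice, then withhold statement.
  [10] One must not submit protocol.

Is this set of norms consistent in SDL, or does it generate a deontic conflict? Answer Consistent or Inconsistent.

Premise 2 is O(submit_protocol → cease_operations), but O(submit_protocol) is not derivable from the premises, so it does not yield O(cease_operations).
So O(cease_operations) is not derivable, and the apparent clash with O(¬cease_operations) does not arise.
A world satisfying every obligation exists (e.g. cease_operations=false, disclose_inventory=true, forward_invoice=false, issue_refund=false, lower_boom=false, record_evidence=false, rotate_keys=false, submit_protocol=false, withhold_statement=true); no atom is both obligatory and forbidden, so the set is consistent.

Consistent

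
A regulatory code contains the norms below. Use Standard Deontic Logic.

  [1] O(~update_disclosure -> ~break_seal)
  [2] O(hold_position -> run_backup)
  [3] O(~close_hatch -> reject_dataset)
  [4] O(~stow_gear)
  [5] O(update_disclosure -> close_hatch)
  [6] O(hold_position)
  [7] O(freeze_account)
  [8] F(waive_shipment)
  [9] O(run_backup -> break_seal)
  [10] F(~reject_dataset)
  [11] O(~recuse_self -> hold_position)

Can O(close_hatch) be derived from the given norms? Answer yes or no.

Premise 6 states O(hold_position) outright.
Premise 2 is O(hold_position -> run_backup); since O(hold_position), deontic closure gives O(run_backup).
From O(run_backup) and premise 9, O(run_backup -> break_seal), we obtain O(break_seal).
Premise 1, O(~update_disclosure -> ~break_seal), contraposes to O(break_seal -> update_disclosure); with O(break_seal) we get O(update_disclosure).
With premise 5, O(update_disclosure -> close_hatch), the K-axiom yields O(close_hatch).
Premises 3, 4, 7, 8, 10, 11 do not contribute to this derivation.
So O(close_hatch) follows.

Yes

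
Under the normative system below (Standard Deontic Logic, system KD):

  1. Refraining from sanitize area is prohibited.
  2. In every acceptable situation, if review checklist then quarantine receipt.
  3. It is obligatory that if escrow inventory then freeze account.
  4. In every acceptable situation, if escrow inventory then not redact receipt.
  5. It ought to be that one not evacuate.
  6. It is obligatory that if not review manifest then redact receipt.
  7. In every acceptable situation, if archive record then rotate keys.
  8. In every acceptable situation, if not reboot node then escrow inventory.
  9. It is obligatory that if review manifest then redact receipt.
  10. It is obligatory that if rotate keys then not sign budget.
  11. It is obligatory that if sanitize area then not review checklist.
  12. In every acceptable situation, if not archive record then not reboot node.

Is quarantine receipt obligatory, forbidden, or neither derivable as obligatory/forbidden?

Premise 2 is O(review_checklist → quarantine_receipt), but O(review_checklist) is not derivable from the premises, so it does not yield O(quarantine_receipt).
No premise or chain of K-axiom applications forces O(quarantine_receipt), and none forces O(¬quarantine_receipt). So quarantine_receipt is neither obligatory nor forbidden under these norms.

Neither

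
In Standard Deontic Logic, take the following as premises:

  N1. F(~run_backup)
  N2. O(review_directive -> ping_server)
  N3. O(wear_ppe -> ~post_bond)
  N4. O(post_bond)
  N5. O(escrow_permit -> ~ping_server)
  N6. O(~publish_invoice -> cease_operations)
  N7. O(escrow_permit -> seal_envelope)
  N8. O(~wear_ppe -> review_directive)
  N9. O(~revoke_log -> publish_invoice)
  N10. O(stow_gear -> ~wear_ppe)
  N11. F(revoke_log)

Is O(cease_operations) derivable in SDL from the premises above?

Premise 6 is O(~publish_invoice -> cease_operations), but O(~publish_invoice) is not derivable from the premises, so it does not yield O(cease_operations).
No other premise forces O(cease_operations). An ideal world satisfying every premise can still have cease_operations false, so O(cease_operations) is not derivable.

No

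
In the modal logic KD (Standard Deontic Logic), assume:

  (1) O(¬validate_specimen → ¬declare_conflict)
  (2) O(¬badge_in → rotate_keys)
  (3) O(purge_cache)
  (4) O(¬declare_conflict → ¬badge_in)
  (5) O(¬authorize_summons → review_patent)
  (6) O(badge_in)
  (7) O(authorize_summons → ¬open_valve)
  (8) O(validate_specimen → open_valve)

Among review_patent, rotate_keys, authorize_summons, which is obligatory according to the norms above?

review_patent

From premise 6 we have O(badge_in).
Premise 4 is O(¬declare_conflict → ¬badge_in); contrapositively O(badge_in → declare_conflict). Since O(badge_in) holds, K gives O(declare_conflict).
The contrapositive of premise 1 (O(¬validate_specimen → ¬declare_conflict)) is O(declare_conflict → validate_specimen), and O(declare_conflict) is already established, so O(validate_specimen).
From O(validate_specimen) and premise 8, O(validate_specimen → open_valve), we obtain O(open_valve).
The contrapositive of premise 7 (O(authorize_summons → ¬open_valve)) is O(open_valve → ¬authorize_summons), and O(open_valve) is already established, so O(¬authorize_summons).
Premise 5 is O(¬authorize_summons → review_patent); since O(¬authorize_summons), deontic closure gives O(review_patent).
So O(review_patent) holds — review_patent is obligatory. None of the other listed options is made obligatory by any chain of premises.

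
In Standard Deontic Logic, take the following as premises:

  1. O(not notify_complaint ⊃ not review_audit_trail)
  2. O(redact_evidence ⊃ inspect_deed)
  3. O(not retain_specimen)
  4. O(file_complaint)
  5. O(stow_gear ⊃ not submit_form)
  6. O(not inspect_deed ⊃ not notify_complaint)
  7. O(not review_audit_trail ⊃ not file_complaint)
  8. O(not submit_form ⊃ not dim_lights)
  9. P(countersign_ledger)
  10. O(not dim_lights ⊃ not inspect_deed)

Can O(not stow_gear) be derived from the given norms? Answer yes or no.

Yes

Premise 4 gives O(file_complaint).
Premise 7 is O(not review_audit_trail ⊃ not file_complaint); contrapositively O(file_complaint ⊃ review_audit_trail). Since O(file_complaint) holds, K gives O(review_audit_trail).
Premise 1 is O(not notify_complaint ⊃ not review_audit_trail); contrapositively O(review_audit_trail ⊃ notify_complaint). Since O(review_audit_trail) holds, K gives O(notify_complaint).
Premise 6, O(not inspect_deed ⊃ not notify_complaint), contraposes to O(notify_complaint ⊃ inspect_deed); with O(notify_complaint) we get O(inspect_deed).
The contrapositive of premise 10 (O(not dim_lights ⊃ not inspect_deed)) is O(inspect_deed ⊃ dim_lights), and O(inspect_deed) is already established, so O(dim_lights).
Premise 8 is O(not submit_form ⊃ not dim_lights); contrapositively O(dim_lights ⊃ submit_form). Since O(dim_lights) holds, K gives O(submit_form).
Premise 5, O(stow_gear ⊃ not submit_form), contraposes to O(submit_form ⊃ not stow_gear); with O(submit_form) we get O(not stow_gear).
Premises 2, 3, 9 do not contribute to this derivation.
So O(not stow_gear) follows.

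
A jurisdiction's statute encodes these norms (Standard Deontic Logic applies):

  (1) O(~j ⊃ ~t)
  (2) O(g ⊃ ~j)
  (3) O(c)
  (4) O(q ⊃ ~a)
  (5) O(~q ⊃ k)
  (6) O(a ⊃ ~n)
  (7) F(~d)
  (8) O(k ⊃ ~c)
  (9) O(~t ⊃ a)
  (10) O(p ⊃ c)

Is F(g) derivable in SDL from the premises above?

Yes

From premise 3 we have O(c).
The contrapositive of premise 8 (O(k ⊃ ~c)) is O(c ⊃ ~k), and O(c) is already established, so O(~k).
Premise 5, O(~q ⊃ k), contraposes to O(~k ⊃ q); with O(~k) we get O(q).
Applying K to premise 4 (O(q ⊃ ~a)) and O(q) yields O(~a).
Premise 9, O(~t ⊃ a), contraposes to O(~a ⊃ t); with O(~a) we get O(t).
Premise 1 is O(~j ⊃ ~t); contrapositively O(t ⊃ j). Since O(t) holds, K gives O(j).
Premise 2, O(g ⊃ ~j), contraposes to O(j ⊃ ~g); with O(j) we get O(~g).
Premises 6, 7, 10 do not contribute to this derivation.
So O(~g) holds, i.e. F(g). The claim follows.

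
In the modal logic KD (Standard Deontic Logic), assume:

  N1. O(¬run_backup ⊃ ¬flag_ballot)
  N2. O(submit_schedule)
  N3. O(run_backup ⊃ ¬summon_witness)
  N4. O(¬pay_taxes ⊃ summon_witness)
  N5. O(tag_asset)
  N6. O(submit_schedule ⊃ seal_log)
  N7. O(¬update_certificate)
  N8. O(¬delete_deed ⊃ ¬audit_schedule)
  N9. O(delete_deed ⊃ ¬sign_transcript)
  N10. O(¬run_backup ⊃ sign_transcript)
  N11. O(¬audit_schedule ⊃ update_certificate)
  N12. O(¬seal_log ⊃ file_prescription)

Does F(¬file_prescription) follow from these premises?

No

Premise 12 is O(¬seal_log ⊃ file_prescription), but O(¬seal_log) is not derivable from the premises, so it does not yield O(file_prescription).
No other premise forces O(file_prescription). An ideal world satisfying every premise can still have ¬file_prescription true, so F(¬file_prescription) is not derivable.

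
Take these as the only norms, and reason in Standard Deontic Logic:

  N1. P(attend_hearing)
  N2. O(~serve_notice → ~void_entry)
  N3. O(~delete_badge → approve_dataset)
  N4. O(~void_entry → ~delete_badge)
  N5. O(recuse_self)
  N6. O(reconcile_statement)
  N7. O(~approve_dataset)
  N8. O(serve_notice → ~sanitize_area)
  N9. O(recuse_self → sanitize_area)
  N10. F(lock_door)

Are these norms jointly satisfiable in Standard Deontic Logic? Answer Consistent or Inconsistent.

Premise 5 gives O(recuse_self).
Applying K to premise 9 (O(recuse_self → sanitize_area)) and O(recuse_self) yields O(sanitize_area).
The contrapositive of premise 8 (O(serve_notice → ~sanitize_area)) is O(sanitize_area → ~serve_notice), and O(sanitize_area) is already established, so O(~serve_notice).
Premise 2 is O(~serve_notice → ~void_entry); since O(~serve_notice), deontic closure gives O(~void_entry).
From O(~void_entry) and premise 4, O(~void_entry → ~delete_badge), we obtain O(~delete_badge).
From O(~delete_badge) and premise 3, O(~delete_badge → approve_dataset), we obtain O(approve_dataset).
But premise 7 directly asserts O(~approve_dataset).
We now have both O(approve_dataset) and O(~approve_dataset) — approve_dataset is simultaneously obligatory and forbidden, violating the D-axiom.

Inconsistent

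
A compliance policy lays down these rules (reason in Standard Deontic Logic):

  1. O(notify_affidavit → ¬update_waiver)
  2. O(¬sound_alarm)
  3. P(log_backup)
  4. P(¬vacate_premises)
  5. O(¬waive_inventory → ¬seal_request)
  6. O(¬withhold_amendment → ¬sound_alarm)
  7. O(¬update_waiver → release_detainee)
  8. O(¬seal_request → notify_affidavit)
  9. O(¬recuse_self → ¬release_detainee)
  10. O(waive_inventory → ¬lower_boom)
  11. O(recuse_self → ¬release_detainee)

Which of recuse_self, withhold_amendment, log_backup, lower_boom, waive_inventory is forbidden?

lower_boom

Premises 11 and 9 cover both cases: O(recuse_self → ¬release_detainee) and O(¬recuse_self → ¬release_detainee). Since recuse_self ∨ ¬recuse_self is a tautology, O(¬release_detainee) follows.
Premise 7 is O(¬update_waiver → release_detainee); contrapositively O(¬release_detainee → update_waiver). Since O(¬release_detainee) holds, K gives O(update_waiver).
Premise 1, O(notify_affidavit → ¬update_waiver), contraposes to O(update_waiver → ¬notify_affidavit); with O(update_waiver) we get O(¬notify_affidavit).
Premise 8 is O(¬seal_request → notify_affidavit); contrapositively O(¬notify_affidavit → seal_request). Since O(¬notify_affidavit) holds, K gives O(seal_request).
Premise 5, O(¬waive_inventory → ¬seal_request), contraposes to O(seal_request → waive_inventory); with O(seal_request) we get O(waive_inventory).
From O(waive_inventory) and premise 10, O(waive_inventory → ¬lower_boom), we obtain O(¬lower_boom).
So O(¬lower_boom) holds, i.e. lower_boom is forbidden. None of the other listed options is forbidden under the premises.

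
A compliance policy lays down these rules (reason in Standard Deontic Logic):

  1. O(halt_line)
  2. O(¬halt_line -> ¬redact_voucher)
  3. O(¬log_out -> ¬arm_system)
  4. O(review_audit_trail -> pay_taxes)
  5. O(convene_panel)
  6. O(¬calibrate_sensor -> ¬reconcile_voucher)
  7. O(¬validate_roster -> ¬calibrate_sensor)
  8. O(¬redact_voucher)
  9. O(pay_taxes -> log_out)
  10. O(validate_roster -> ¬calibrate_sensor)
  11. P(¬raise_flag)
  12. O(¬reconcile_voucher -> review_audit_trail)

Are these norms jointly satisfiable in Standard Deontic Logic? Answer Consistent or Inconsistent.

Consistent

Premise 2 is O(¬halt_line -> ¬redact_voucher); even if O(¬redact_voucher) held, inferring O(¬halt_line) would be affirming the consequent — invalid.
So O(¬halt_line) is not derivable, and the apparent clash with O(halt_line) does not arise.
A world satisfying every obligation exists (e.g. arm_system=false, calibrate_sensor=false, convene_panel=true, halt_line=true, log_out=true, pay_taxes=true, raise_flag=false, reconcile_voucher=false, redact_voucher=false, review_audit_trail=true, validate_roster=false); no atom is both obligatory and forbidden, so the set is consistent.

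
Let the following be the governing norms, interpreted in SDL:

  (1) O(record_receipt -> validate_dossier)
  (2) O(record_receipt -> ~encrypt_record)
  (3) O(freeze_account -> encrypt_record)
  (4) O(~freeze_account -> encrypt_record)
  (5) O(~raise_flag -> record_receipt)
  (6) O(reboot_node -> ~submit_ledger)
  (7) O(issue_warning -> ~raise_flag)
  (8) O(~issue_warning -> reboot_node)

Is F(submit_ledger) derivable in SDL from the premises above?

By case analysis on ~freeze_account: premise 4 gives O(~freeze_account -> encrypt_record) and premise 3 gives O(freeze_account -> encrypt_record), so O(encrypt_record) either way.
The contrapositive of premise 2 (O(record_receipt -> ~encrypt_record)) is O(encrypt_record -> ~record_receipt), and O(encrypt_record) is already established, so O(~record_receipt).
The contrapositive of premise 5 (O(~raise_flag -> record_receipt)) is O(~record_receipt -> raise_flag), and O(~record_receipt) is already established, so O(raise_flag).
Premise 7, O(issue_warning -> ~raise_flag), contraposes to O(raise_flag -> ~issue_warning); with O(raise_flag) we get O(~issue_warning).
Premise 8 is O(~issue_warning -> reboot_node); since O(~issue_warning), deontic closure gives O(reboot_node).
Premise 6 is O(reboot_node -> ~submit_ledger); since O(reboot_node), deontic closure gives O(~submit_ledger).
Premise 1 does not contribute to this derivation.
So O(~submit_ledger) holds, i.e. F(submit_ledger). The claim follows.

Yes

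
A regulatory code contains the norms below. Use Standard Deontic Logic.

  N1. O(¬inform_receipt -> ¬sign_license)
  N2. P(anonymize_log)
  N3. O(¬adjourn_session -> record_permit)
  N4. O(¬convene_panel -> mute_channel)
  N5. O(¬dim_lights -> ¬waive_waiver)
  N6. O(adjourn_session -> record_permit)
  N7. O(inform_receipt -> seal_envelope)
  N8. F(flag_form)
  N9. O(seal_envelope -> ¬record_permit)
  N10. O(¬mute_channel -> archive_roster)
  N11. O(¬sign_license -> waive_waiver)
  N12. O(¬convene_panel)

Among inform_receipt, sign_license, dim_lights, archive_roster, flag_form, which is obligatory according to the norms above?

dim_lights

By case analysis on adjourn_session: premise 6 gives O(adjourn_session -> record_permit) and premise 3 gives O(¬adjourn_session -> record_permit), so O(record_permit) either way.
The contrapositive of premise 9 (O(seal_envelope -> ¬record_permit)) is O(record_permit -> ¬seal_envelope), and O(record_permit) is already established, so O(¬seal_envelope).
The contrapositive of premise 7 (O(inform_receipt -> seal_envelope)) is O(¬seal_envelope -> ¬inform_receipt), and O(¬seal_envelope) is already established, so O(¬inform_receipt).
With premise 1, O(¬inform_receipt -> ¬sign_license), the K-axiom yields O(¬sign_license).
Applying K to premise 11 (O(¬sign_license -> waive_waiver)) and O(¬sign_license) yields O(waive_waiver).
Premise 5 is O(¬dim_lights -> ¬waive_waiver); contrapositively O(waive_waiver -> dim_lights). Since O(waive_waiver) holds, K gives O(dim_lights).
So O(dim_lights) holds — dim_lights is obligatory. None of the other listed options is made obligatory by any chain of premises.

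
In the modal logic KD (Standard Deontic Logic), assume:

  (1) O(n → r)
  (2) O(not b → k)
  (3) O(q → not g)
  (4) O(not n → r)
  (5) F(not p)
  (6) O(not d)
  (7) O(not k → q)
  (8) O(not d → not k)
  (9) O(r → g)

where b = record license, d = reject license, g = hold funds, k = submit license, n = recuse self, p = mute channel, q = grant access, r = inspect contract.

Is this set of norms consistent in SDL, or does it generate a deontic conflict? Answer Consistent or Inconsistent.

Inconsistent

Premises 1 and 4 cover both cases: O(n → r) and O(not n → r). Since n ∨ not n is a tautology, O(r) follows.
From O(r) and premise 9, O(r → g), we obtain O(g).
Premise 3, O(q → not g), contraposes to O(g → not q); with O(g) we get O(not q).
The contrapositive of premise 7 (O(not k → q)) is O(not q → k), and O(not q) is already established, so O(k).
Premise 8 is O(not d → not k); contrapositively O(k → d). Since O(k) holds, K gives O(d).
Yet premise 6 states O(not d).
We now have both O(d) and O(not d) — d is simultaneously obligatory and forbidden, violating the D-axiom.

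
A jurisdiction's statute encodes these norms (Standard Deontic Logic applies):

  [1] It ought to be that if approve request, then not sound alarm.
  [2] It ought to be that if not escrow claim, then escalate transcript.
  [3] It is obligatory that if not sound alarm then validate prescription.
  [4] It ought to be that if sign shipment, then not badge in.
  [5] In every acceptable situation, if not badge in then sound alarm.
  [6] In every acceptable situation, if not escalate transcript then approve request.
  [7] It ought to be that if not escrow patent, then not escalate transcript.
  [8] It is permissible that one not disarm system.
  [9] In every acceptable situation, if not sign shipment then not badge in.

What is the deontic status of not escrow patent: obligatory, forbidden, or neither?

Premises 4 and 9 cover both cases: O(sign_shipment → ¬badge_in) and O(¬sign_shipment → ¬badge_in). Since sign_shipment ∨ ¬sign_shipment is a tautology, O(¬badge_in) follows.
From O(¬badge_in) and premise 5, O(¬badge_in → sound_alarm), we obtain O(sound_alarm).
Premise 1 is O(approve_request → ¬sound_alarm); contrapositively O(sound_alarm → ¬approve_request). Since O(sound_alarm) holds, K gives O(¬approve_request).
The contrapositive of premise 6 (O(¬escalate_transcript → approve_request)) is O(¬approve_request → escalate_transcript), and O(¬approve_request) is already established, so O(escalate_transcript).
The contrapositive of premise 7 (O(¬escrow_patent → ¬escalate_transcript)) is O(escalate_transcript → escrow_patent), and O(escalate_transcript) is already established, so O(escrow_patent).
Premises 2, 3, 8 do not contribute to this derivation.
Thus O(escrow_patent), which is F(¬escrow_patent): ¬escrow_patent is forbidden.

Forbidden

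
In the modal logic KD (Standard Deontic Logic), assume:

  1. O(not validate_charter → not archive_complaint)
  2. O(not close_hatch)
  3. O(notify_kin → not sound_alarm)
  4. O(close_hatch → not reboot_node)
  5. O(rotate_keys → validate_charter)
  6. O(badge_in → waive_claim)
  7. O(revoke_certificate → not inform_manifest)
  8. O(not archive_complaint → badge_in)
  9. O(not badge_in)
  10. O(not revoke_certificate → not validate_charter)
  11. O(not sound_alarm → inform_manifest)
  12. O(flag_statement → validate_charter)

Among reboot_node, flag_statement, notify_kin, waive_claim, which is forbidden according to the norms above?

Premise 9 gives O(not badge_in).
The contrapositive of premise 8 (O(not archive_complaint → badge_in)) is O(not badge_in → archive_complaint), and O(not badge_in) is already established, so O(archive_complaint).
Premise 1 is O(not validate_charter → not archive_complaint); contrapositively O(archive_complaint → validate_charter). Since O(archive_complaint) holds, K gives O(validate_charter).
Premise 10, O(not revoke_certificate → not validate_charter), contraposes to O(validate_charter → revoke_certificate); with O(validate_charter) we get O(revoke_certificate).
Premise 7 is O(revoke_certificate → not inform_manifest); since O(revoke_certificate), deontic closure gives O(not inform_manifest).
The contrapositive of premise 11 (O(not sound_alarm → inform_manifest)) is O(not inform_manifest → sound_alarm), and O(not inform_manifest) is already established, so O(sound_alarm).
Premise 3, O(notify_kin → not sound_alarm), contraposes to O(sound_alarm → not notify_kin); with O(sound_alarm) we get O(not notify_kin).
So O(not notify_kin) holds, i.e. notify_kin is forbidden. None of the other listed options is forbidden under the premises.

notify_kin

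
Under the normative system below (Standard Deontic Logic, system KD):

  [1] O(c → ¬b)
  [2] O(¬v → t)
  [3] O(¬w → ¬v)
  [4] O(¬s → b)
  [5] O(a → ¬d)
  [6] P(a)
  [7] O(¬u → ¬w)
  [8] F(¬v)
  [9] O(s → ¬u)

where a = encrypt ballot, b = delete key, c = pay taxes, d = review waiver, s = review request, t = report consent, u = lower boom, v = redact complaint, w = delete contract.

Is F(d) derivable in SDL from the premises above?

Premise 5 is O(a → ¬d), but O(a) is not derivable from the premises (the permission P(a) asserts only ¬O(¬a), not O(a)), so it does not yield O(¬d).
No other premise forces O(¬d). An ideal world satisfying every premise can still have d true, so F(d) is not derivable.

No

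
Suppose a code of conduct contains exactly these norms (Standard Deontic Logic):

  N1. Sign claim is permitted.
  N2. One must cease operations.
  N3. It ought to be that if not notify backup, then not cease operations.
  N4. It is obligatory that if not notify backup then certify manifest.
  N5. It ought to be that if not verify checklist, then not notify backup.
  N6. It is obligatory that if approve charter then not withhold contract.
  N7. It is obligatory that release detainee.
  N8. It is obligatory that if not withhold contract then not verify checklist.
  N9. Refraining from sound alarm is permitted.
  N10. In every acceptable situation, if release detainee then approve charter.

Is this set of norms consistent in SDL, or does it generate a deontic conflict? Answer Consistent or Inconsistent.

Inconsistent

Premise 2 gives O(cease_operations).
Premise 3 is O(¬notify_backup → ¬cease_operations); contrapositively O(cease_operations → notify_backup). Since O(cease_operations) holds, K gives O(notify_backup).
Premise 5, O(¬verify_checklist → ¬notify_backup), contraposes to O(notify_backup → verify_checklist); with O(notify_backup) we get O(verify_checklist).
Premise 8, O(¬withhold_contract → ¬verify_checklist), contraposes to O(verify_checklist → withhold_contract); with O(verify_checklist) we get O(withhold_contract).
Premise 6, O(approve_charter → ¬withhold_contract), contraposes to O(withhold_contract → ¬approve_charter); with O(withhold_contract) we get O(¬approve_charter).
Premise 10 is O(release_detainee → approve_charter); contrapositively O(¬approve_charter → ¬release_detainee). Since O(¬approve_charter) holds, K gives O(¬release_detainee).
But premise 7 directly asserts O(release_detainee).
We now have both O(¬release_detainee) and O(release_detainee) — release_detainee is simultaneously obligatory and forbidden, violating the D-axiom.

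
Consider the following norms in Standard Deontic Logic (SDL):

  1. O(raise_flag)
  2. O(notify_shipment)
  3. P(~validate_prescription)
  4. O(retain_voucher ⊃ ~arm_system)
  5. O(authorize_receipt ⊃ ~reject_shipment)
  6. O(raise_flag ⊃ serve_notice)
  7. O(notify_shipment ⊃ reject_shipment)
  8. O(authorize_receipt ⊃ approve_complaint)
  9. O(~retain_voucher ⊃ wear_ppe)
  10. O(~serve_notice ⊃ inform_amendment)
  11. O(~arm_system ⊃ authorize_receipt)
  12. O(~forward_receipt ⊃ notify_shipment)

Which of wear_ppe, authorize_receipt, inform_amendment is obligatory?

Premise 2 states O(notify_shipment) outright.
Premise 7 is O(notify_shipment ⊃ reject_shipment); since O(notify_shipment), deontic closure gives O(reject_shipment).
The contrapositive of premise 5 (O(authorize_receipt ⊃ ~reject_shipment)) is O(reject_shipment ⊃ ~authorize_receipt), and O(reject_shipment) is already established, so O(~authorize_receipt).
Premise 11 is O(~arm_system ⊃ authorize_receipt); contrapositively O(~authorize_receipt ⊃ arm_system). Since O(~authorize_receipt) holds, K gives O(arm_system).
The contrapositive of premise 4 (O(retain_voucher ⊃ ~arm_system)) is O(arm_system ⊃ ~retain_voucher), and O(arm_system) is already established, so O(~retain_voucher).
From O(~retain_voucher) and premise 9, O(~retain_voucher ⊃ wear_ppe), we obtain O(wear_ppe).
So O(wear_ppe) holds — wear_ppe is obligatory. None of the other listed options is made obligatory by any chain of premises.

wear_ppe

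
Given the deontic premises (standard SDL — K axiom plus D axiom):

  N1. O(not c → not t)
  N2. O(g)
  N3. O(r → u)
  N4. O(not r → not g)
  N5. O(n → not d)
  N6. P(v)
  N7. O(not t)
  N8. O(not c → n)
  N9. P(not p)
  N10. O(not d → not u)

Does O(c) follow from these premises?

Premise 2 states O(g) outright.
Premise 4 is O(not r → not g); contrapositively O(g → r). Since O(g) holds, K gives O(r).
Premise 3 is O(r → u); since O(r), deontic closure gives O(u).
Premise 10 is O(not d → not u); contrapositively O(u → d). Since O(u) holds, K gives O(d).
Premise 5, O(n → not d), contraposes to O(d → not n); with O(d) we get O(not n).
Premise 8 is O(not c → n); contrapositively O(not n → c). Since O(not n) holds, K gives O(c).
Premises 1, 6, 7, 9 do not contribute to this derivation.
So O(c) follows.

Yes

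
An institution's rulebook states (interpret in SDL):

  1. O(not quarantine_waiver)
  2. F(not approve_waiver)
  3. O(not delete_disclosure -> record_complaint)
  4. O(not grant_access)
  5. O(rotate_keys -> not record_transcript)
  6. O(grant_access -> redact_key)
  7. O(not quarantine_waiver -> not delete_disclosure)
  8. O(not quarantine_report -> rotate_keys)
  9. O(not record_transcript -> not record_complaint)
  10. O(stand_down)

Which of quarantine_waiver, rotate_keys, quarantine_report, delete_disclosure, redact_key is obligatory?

quarantine_report

Premise 1 gives O(not quarantine_waiver).
Premise 7 is O(not quarantine_waiver -> not delete_disclosure); since O(not quarantine_waiver), deontic closure gives O(not delete_disclosure).
From O(not delete_disclosure) and premise 3, O(not delete_disclosure -> record_complaint), we obtain O(record_complaint).
The contrapositive of premise 9 (O(not record_transcript -> not record_complaint)) is O(record_complaint -> record_transcript), and O(record_complaint) is already established, so O(record_transcript).
Premise 5, O(rotate_keys -> not record_transcript), contraposes to O(record_transcript -> not rotate_keys); with O(record_transcript) we get O(not rotate_keys).
The contrapositive of premise 8 (O(not quarantine_report -> rotate_keys)) is O(not rotate_keys -> quarantine_report), and O(not rotate_keys) is already established, so O(quarantine_report).
So O(quarantine_report) holds — quarantine_report is obligatory. None of the other listed options is made obligatory by any chain of premises.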